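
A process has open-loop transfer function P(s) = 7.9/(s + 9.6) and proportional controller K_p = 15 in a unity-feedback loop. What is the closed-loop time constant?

τ = 0.00781 s

Closed-loop transfer function: T(s) = K_p·P(s)/(1 + K_p·P(s)) = 118.5/(s + 9.6 + 118.5) = 118.5/(s + 128.1).
Time constant τ = 1/128.1 = 0.00781 s.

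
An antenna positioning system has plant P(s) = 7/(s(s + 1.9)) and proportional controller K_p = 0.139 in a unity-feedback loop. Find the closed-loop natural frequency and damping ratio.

The closed-loop denominator is s(s+1.9) + 0.139·7 = s² + 1.9s + 0.973.
Matching s² + 2ζω_n s + ω_n²: ω_n = √0.973 = 0.9864 rad/s and 2ζω_n = 1.9, so ζ = 1.9/(2·0.9864) = 0.963.

ω_n = 0.986 rad/s, ζ = 0.963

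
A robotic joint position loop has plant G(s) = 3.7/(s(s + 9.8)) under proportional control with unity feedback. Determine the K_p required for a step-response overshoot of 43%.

From %OS = 100·exp(−πζ/√(1−ζ²)) = 43%, ζ = −ln(0.43)/√(π²+ln²(0.43)) = 0.2594.
Characteristic equation s² + 9.8s + 3.7K_p = 0 gives ζ = 9.8/(2√(3.7K_p)).
Setting ζ = 0.2594: √(3.7K_p) = 9.8/(2·0.2594) = 18.89, so K_p = 356.7/3.7 = 96.4.

K_p = 96.4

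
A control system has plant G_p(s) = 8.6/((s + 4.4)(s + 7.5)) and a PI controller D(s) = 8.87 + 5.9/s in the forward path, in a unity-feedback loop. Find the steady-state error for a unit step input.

The open loop D(s)G_p(s) has a pole at the origin (type 1), so the static position error constant is infinite and e_ss = 1/(1+∞) = 0.

0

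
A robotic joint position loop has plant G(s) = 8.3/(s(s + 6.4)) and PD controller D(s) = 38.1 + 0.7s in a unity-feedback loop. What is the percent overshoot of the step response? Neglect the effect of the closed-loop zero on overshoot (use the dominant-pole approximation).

Forward path: (38.1 + 0.7s)·8.3/(s(s+6.4)). The closed-loop characteristic equation is s² + (6.4 + 8.3·0.7)s + 8.3·38.1 = 0.
That is s² + 12.21s + 316.2 = 0, so ω_n = 17.78 rad/s and ζ = 12.21/(2·17.78) = 0.3433.
%OS = 100·exp(−πζ/√(1−ζ²)) = 31.7%.

31.7%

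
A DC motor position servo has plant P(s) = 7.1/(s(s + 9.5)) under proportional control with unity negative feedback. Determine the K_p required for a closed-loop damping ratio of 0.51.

Closed-loop characteristic equation: s² + 9.5s + K_p·7.1 = 0.
So ω_n = √(7.1K_p) and 2ζω_n = 9.5, giving ζ = 9.5/(2√(7.1K_p)).
Setting ζ = 0.51: √(7.1K_p) = 9.5/(2·0.51) = 9.314, so K_p = 86.75/7.1 = 12.2.

K_p = 12.2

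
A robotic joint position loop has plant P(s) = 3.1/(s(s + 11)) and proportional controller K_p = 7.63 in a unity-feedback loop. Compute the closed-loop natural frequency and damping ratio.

The closed-loop denominator is s(s+11) + 7.63·3.1 = s² + 11s + 23.65.
So ω_n² = 23.65 ⇒ ω_n = 4.863 rad/s, and ζ = 11/(2ω_n) = 1.13.

ω_n = 4.86 rad/s, ζ = 1.13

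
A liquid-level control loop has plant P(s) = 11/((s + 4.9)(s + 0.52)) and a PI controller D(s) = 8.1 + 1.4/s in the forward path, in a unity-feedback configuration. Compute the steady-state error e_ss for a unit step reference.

0

The open loop D(s)P(s) has a pole at the origin (type 1), so the static position error constant is infinite and e_ss = 1/(1+∞) = 0.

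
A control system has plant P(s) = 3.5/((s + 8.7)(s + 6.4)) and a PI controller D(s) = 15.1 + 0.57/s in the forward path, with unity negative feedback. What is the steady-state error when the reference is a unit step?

0

The open loop D(s)P(s) has a pole at the origin (type 1), so the static position error constant is infinite and e_ss = 1/(1+∞) = 0.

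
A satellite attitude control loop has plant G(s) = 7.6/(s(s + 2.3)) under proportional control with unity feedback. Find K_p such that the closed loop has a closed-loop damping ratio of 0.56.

Closed-loop characteristic equation: s² + 2.3s + K_p·7.6 = 0.
So ω_n = √(7.6K_p) and 2ζω_n = 2.3, giving ζ = 2.3/(2√(7.6K_p)).
Setting ζ = 0.56: √(7.6K_p) = 2.3/(2·0.56) = 2.054, so K_p = 4.217/7.6 = 0.555.

K_p = 0.555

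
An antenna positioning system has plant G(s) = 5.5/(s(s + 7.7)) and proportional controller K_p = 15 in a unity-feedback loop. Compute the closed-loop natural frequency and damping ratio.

1 + K_p·G(s) = 0 gives s² + 7.7s + 82.5 = 0.
So ω_n² = 82.5 ⇒ ω_n = 9.083 rad/s, and ζ = 7.7/(2ω_n) = 0.424.

ω_n = 9.08 rad/s, ζ = 0.424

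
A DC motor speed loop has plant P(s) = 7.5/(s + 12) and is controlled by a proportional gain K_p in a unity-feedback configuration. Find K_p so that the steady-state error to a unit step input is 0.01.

The loop is type 0, so e_ss(step) = 1/(1 + K_pos) with K_pos = K_p·P(0).
P(0) = 0.625. Require 1/(1 + K_p·0.625) = 0.01, so 1 + 0.625·K_p = 100.
K_p = (100 − 1)/0.625 = 158.

K_p = 158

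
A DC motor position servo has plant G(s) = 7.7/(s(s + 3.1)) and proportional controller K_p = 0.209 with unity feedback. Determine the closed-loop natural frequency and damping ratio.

1 + K_p·G(s) = 0 gives s² + 3.1s + 1.609 = 0.
So ω_n² = 1.609 ⇒ ω_n = 1.269 rad/s, and ζ = 3.1/(2ω_n) = 1.22.

ω_n = 1.27 rad/s, ζ = 1.22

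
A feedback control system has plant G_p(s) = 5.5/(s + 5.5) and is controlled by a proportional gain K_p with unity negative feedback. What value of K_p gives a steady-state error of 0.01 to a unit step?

The loop is type 0, so e_ss(step) = 1/(1 + K_pos) with K_pos = K_p·G_p(0).
G_p(0) = 1. Require 1/(1 + K_p·1) = 0.01, so 1 + 1·K_p = 100.
K_p = (100 − 1)/1 = 99.

K_p = 99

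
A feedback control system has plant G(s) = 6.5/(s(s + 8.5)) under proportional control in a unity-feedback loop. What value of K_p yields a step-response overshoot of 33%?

K_p = 25.1

From %OS = 100·exp(−πζ/√(1−ζ²)) = 33%, ζ = −ln(0.33)/√(π²+ln²(0.33)) = 0.3328.
Characteristic equation s² + 8.5s + 6.5K_p = 0 gives ζ = 8.5/(2√(6.5K_p)).
Setting ζ = 0.3328: √(6.5K_p) = 8.5/(2·0.3328) = 12.77, so K_p = 163.1/6.5 = 25.1.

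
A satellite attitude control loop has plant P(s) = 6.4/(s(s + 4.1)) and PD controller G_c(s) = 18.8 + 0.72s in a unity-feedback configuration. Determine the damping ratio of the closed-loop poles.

Forward path: (18.8 + 0.72s)·6.4/(s(s+4.1)). The closed-loop characteristic equation is s² + (4.1 + 6.4·0.72)s + 6.4·18.8 = 0.
That is s² + 8.708s + 120.3 = 0, so ω_n = 10.97 rad/s and ζ = 8.708/(2·10.97) = 0.3969.

ζ = 0.397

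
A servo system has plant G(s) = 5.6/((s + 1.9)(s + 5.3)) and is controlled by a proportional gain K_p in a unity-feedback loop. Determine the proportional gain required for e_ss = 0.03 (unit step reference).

K_p = 58.1

The loop is type 0, so e_ss(step) = 1/(1 + K_pos) with K_pos = K_p·G(0).
G(0) = 0.5561. Require 1/(1 + K_p·0.5561) = 0.03, so 1 + 0.5561·K_p = 33.33.
K_p = (33.33 − 1)/0.5561 = 58.1.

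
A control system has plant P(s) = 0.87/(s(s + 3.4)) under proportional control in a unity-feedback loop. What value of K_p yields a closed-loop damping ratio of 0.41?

Closed-loop characteristic equation: s² + 3.4s + K_p·0.87 = 0.
So ω_n = √(0.87K_p) and 2ζω_n = 3.4, giving ζ = 3.4/(2√(0.87K_p)).
Setting ζ = 0.41: √(0.87K_p) = 3.4/(2·0.41) = 4.146, so K_p = 17.19/0.87 = 19.8.

K_p = 19.8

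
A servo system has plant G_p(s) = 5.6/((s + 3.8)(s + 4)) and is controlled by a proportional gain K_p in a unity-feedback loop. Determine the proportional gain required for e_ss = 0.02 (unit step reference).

For a type-0 loop with proportional control, e_ss = 1/(1 + K_p·G_p(0)).
G_p(0) = 0.3684. Require 1/(1 + K_p·0.3684) = 0.02, so 1 + 0.3684·K_p = 50.
K_p = (50 − 1)/0.3684 = 133.

K_p = 133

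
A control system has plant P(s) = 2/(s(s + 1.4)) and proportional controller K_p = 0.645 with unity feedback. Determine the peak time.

T_p = 3.51 s

From 1 + K_pP(s) = 0: s² + 1.4s + 1.29 = 0 ⇒ ω_n = 1.136, ζ = 0.6163.
Damped frequency ω_d = ω_n√(1−ζ²) = 0.8944 rad/s, so peak time T_p = π/ω_d = 3.51 s.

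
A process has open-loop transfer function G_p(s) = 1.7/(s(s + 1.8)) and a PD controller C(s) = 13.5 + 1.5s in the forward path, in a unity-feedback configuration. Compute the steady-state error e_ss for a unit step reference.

0

The open loop C(s)G_p(s) has a pole at the origin (type 1), so the static position error constant is infinite and e_ss = 1/(1+∞) = 0.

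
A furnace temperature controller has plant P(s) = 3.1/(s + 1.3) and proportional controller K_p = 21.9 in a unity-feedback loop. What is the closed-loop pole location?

s = -69.19

Closed-loop transfer function: T(s) = K_p·P(s)/(1 + K_p·P(s)) = 67.89/(s + 1.3 + 67.89) = 67.89/(s + 69.19).
The closed-loop pole is at s = −69.19.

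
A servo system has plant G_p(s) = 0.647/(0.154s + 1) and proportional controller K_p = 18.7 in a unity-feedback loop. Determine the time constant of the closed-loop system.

Closed loop: T(s) = K_p·G_p/(1+K_p·G_p) = 12.1/(0.154s + 1 + 12.1), with pole at s = −(1 + 12.1)/0.154 = −85.06.
Closed-loop time constant τ = 1/85.06 = 0.0118 s.

τ = 0.0118 s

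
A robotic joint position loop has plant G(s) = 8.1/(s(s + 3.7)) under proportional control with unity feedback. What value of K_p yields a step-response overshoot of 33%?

From %OS = 100·exp(−πζ/√(1−ζ²)) = 33%, ζ = −ln(0.33)/√(π²+ln²(0.33)) = 0.3328.
Characteristic equation s² + 3.7s + 8.1K_p = 0 gives ζ = 3.7/(2√(8.1K_p)).
Setting ζ = 0.3328: √(8.1K_p) = 3.7/(2·0.3328) = 5.559, so K_p = 30.9/8.1 = 3.82.

K_p = 3.82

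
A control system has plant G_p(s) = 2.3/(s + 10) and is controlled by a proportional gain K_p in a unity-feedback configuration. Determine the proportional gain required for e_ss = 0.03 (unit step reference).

The loop is type 0, so e_ss(step) = 1/(1 + K_pos) with K_pos = K_p·G_p(0).
G_p(0) = 0.23. Require 1/(1 + K_p·0.23) = 0.03, so 1 + 0.23·K_p = 33.33.
K_p = (33.33 − 1)/0.23 = 141.

K_p = 141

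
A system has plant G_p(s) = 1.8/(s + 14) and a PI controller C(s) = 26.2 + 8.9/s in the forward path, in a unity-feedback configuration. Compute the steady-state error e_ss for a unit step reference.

0

The open loop C(s)G_p(s) has a pole at the origin (type 1), so the static position error constant is infinite and e_ss = 1/(1+∞) = 0.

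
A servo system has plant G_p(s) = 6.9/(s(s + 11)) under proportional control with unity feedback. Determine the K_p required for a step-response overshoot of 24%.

K_p = 25.6

From %OS = 100·exp(−πζ/√(1−ζ²)) = 24%, ζ = −ln(0.24)/√(π²+ln²(0.24)) = 0.4136.
Characteristic equation s² + 11s + 6.9K_p = 0 gives ζ = 11/(2√(6.9K_p)).
Setting ζ = 0.4136: √(6.9K_p) = 11/(2·0.4136) = 13.3, so K_p = 176.8/6.9 = 25.6.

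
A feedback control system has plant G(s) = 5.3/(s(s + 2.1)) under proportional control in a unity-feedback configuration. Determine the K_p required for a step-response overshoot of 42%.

K_p = 2.94

From %OS = 100·exp(−πζ/√(1−ζ²)) = 42%, ζ = −ln(0.42)/√(π²+ln²(0.42)) = 0.2662.
Characteristic equation s² + 2.1s + 5.3K_p = 0 gives ζ = 2.1/(2√(5.3K_p)).
Setting ζ = 0.2662: √(5.3K_p) = 2.1/(2·0.2662) = 3.945, so K_p = 15.56/5.3 = 2.94.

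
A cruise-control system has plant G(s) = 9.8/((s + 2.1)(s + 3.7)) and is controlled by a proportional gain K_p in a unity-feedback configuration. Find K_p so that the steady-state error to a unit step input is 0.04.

K_p = 19

The loop is type 0, so e_ss(step) = 1/(1 + K_pos) with K_pos = K_p·G(0).
G(0) = 1.261. Require 1/(1 + K_p·1.261) = 0.04, so 1 + 1.261·K_p = 25.
K_p = (25 − 1)/1.261 = 19.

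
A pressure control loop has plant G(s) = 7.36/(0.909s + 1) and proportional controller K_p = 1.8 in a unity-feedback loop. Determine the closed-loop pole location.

Closed loop: T(s) = K_p·G/(1+K_p·G) = 13.25/(0.909s + 1 + 13.25), with pole at s = −(1 + 13.25)/0.909 = −15.67.

s = -15.67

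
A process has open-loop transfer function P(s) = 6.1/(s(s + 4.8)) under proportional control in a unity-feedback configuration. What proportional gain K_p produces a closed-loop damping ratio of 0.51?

K_p = 3.63

Closed-loop characteristic equation: s² + 4.8s + K_p·6.1 = 0.
So ω_n = √(6.1K_p) and 2ζω_n = 4.8, giving ζ = 4.8/(2√(6.1K_p)).
Setting ζ = 0.51: √(6.1K_p) = 4.8/(2·0.51) = 4.706, so K_p = 22.15/6.1 = 3.63.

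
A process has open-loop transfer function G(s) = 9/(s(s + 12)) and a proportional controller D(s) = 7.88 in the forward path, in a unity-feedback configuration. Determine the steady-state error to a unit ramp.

0.169

The loop has one pole at the origin (type 1). Velocity error constant K_v = lim_{s→0} s·D(s)G(s) = 7.88·9/12 = 5.91.
Steady-state error to a unit ramp: e_ss = 1/K_v = 0.169.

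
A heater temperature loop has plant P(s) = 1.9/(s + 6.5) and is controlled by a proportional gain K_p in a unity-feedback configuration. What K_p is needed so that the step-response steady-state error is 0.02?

For a type-0 loop with proportional control, e_ss = 1/(1 + K_p·P(0)).
P(0) = 0.2923. Require 1/(1 + K_p·0.2923) = 0.02, so 1 + 0.2923·K_p = 50.
K_p = (50 − 1)/0.2923 = 168.

K_p = 168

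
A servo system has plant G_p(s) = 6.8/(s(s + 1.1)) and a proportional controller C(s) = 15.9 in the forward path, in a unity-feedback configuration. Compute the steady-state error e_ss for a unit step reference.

0

The open loop C(s)G_p(s) has a pole at the origin (type 1), so the static position error constant is infinite and e_ss = 1/(1+∞) = 0.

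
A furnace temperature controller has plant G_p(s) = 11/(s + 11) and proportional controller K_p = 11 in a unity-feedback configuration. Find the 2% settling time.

Closed-loop transfer function: T(s) = K_p·G_p(s)/(1 + K_p·G_p(s)) = 121/(s + 11 + 121) = 121/(s + 132).
Time constant τ = 1/132 = 0.007576 s, so the 2% settling time is about 4τ = 0.0303 s.

T_s ≈ 0.0303 s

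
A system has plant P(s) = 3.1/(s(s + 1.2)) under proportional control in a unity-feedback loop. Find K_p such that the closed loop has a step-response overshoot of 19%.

K_p = 0.532

From %OS = 100·exp(−πζ/√(1−ζ²)) = 19%, ζ = −ln(0.19)/√(π²+ln²(0.19)) = 0.4673.
Characteristic equation s² + 1.2s + 3.1K_p = 0 gives ζ = 1.2/(2√(3.1K_p)).
Setting ζ = 0.4673: √(3.1K_p) = 1.2/(2·0.4673) = 1.284, so K_p = 1.648/3.1 = 0.532.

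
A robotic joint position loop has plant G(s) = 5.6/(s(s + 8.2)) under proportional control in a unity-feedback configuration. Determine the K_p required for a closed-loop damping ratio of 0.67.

Closed-loop characteristic equation: s² + 8.2s + K_p·5.6 = 0.
So ω_n = √(5.6K_p) and 2ζω_n = 8.2, giving ζ = 8.2/(2√(5.6K_p)).
Setting ζ = 0.67: √(5.6K_p) = 8.2/(2·0.67) = 6.119, so K_p = 37.45/5.6 = 6.69.

K_p = 6.69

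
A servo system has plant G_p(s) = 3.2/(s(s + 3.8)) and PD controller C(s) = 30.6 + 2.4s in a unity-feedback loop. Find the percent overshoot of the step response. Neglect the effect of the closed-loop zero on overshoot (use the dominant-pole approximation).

10.7%

Forward path: (30.6 + 2.4s)·3.2/(s(s+3.8)). The closed-loop characteristic equation is s² + (3.8 + 3.2·2.4)s + 3.2·30.6 = 0.
That is s² + 11.48s + 97.92 = 0, so ω_n = 9.895 rad/s and ζ = 11.48/(2·9.895) = 0.5801.
%OS = 100·exp(−πζ/√(1−ζ²)) = 10.7%.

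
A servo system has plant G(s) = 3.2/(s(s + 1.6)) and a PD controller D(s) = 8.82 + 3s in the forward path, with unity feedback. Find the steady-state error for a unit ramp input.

0.0567

The loop has one pole at the origin (type 1). Velocity error constant K_v = lim_{s→0} s·D(s)G(s) = 8.82·3.2/1.6 = 17.64.
Steady-state error to a unit ramp: e_ss = 1/K_v = 0.0567.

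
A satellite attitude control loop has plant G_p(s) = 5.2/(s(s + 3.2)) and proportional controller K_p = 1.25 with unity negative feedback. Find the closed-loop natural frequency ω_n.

1 + K_p·G_p(s) = 0 gives s² + 3.2s + 6.5 = 0.
So ω_n² = 6.5 ⇒ ω_n = 2.55 rad/s, and ζ = 3.2/(2ω_n) = 0.628.

ω_n = 2.55 rad/s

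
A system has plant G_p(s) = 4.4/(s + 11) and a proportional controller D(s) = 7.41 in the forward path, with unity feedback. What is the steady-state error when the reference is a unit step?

The loop is type 0. Static position error constant K_pos = D(0)·G_p(0) = 7.41·0.4 = 2.964.
Steady-state error to a unit step: e_ss = 1/(1+K_pos) = 1/3.964 = 0.252.

0.252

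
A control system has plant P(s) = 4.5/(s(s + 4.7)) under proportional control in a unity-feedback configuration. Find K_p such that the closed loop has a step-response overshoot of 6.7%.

From %OS = 100·exp(−πζ/√(1−ζ²)) = 6.7%, ζ = −ln(0.067)/√(π²+ln²(0.067)) = 0.6522.
Characteristic equation s² + 4.7s + 4.5K_p = 0 gives ζ = 4.7/(2√(4.5K_p)).
Setting ζ = 0.6522: √(4.5K_p) = 4.7/(2·0.6522) = 3.603, so K_p = 12.98/4.5 = 2.88.

K_p = 2.88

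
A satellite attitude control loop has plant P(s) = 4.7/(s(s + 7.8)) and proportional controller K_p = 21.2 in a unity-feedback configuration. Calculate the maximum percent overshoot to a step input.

26.4%

From 1 + K_pP(s) = 0: s² + 7.8s + 99.64 = 0 ⇒ ω_n = 9.982, ζ = 0.3907.
%OS = 100·exp(−πζ/√(1−ζ²)) = 100·exp(−π·0.3907/√0.8474) = 26.4%.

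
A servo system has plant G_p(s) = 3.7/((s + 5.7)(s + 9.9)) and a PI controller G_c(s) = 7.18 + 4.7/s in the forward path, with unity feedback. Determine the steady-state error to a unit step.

The open loop G_c(s)G_p(s) has a pole at the origin (type 1), so the static position error constant is infinite and e_ss = 1/(1+∞) = 0.

0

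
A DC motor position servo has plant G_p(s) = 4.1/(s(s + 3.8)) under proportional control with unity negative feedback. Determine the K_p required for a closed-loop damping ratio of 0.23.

K_p = 16.6

Closed-loop characteristic equation: s² + 3.8s + K_p·4.1 = 0.
So ω_n = √(4.1K_p) and 2ζω_n = 3.8, giving ζ = 3.8/(2√(4.1K_p)).
Setting ζ = 0.23: √(4.1K_p) = 3.8/(2·0.23) = 8.261, so K_p = 68.24/4.1 = 16.6.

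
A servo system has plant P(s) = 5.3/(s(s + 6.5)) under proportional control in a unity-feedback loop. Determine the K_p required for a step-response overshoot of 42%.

From %OS = 100·exp(−πζ/√(1−ζ²)) = 42%, ζ = −ln(0.42)/√(π²+ln²(0.42)) = 0.2662.
Characteristic equation s² + 6.5s + 5.3K_p = 0 gives ζ = 6.5/(2√(5.3K_p)).
Setting ζ = 0.2662: √(5.3K_p) = 6.5/(2·0.2662) = 12.21, so K_p = 149.1/5.3 = 28.1.

K_p = 28.1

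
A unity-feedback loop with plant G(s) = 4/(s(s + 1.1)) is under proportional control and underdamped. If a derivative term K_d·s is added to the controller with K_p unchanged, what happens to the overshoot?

decrease

With PD the characteristic equation becomes s² + (a + K·K_d)s + K·K_p = 0; the damping term grows, ζ rises, overshoot falls.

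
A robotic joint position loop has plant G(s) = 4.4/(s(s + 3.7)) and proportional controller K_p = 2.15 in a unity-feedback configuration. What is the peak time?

T_p = 1.28 s

From 1 + K_pG(s) = 0: s² + 3.7s + 9.46 = 0 ⇒ ω_n = 3.076, ζ = 0.6015.
Damped frequency ω_d = ω_n√(1−ζ²) = 2.457 rad/s, so peak time T_p = π/ω_d = 1.28 s.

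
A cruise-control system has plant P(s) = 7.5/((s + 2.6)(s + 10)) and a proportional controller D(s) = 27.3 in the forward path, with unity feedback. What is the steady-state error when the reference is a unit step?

The loop is type 0. Static position error constant K_pos = D(0)·P(0) = 27.3·0.2885 = 7.875.
Steady-state error to a unit step: e_ss = 1/(1+K_pos) = 1/8.875 = 0.113.

0.113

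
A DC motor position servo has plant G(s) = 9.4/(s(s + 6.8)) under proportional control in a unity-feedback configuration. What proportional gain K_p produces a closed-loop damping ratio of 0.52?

Closed-loop characteristic equation: s² + 6.8s + K_p·9.4 = 0.
So ω_n = √(9.4K_p) and 2ζω_n = 6.8, giving ζ = 6.8/(2√(9.4K_p)).
Setting ζ = 0.52: √(9.4K_p) = 6.8/(2·0.52) = 6.538, so K_p = 42.75/9.4 = 4.55.

K_p = 4.55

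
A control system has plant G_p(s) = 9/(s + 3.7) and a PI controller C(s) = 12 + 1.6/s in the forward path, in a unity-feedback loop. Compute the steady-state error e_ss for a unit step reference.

0

The open loop C(s)G_p(s) has a pole at the origin (type 1), so the static position error constant is infinite and e_ss = 1/(1+∞) = 0.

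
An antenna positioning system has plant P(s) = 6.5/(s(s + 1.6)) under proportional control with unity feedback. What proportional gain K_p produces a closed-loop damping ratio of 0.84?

K_p = 0.14

Closed-loop characteristic equation: s² + 1.6s + K_p·6.5 = 0.
So ω_n = √(6.5K_p) and 2ζω_n = 1.6, giving ζ = 1.6/(2√(6.5K_p)).
Setting ζ = 0.84: √(6.5K_p) = 1.6/(2·0.84) = 0.9524, so K_p = 0.907/6.5 = 0.14.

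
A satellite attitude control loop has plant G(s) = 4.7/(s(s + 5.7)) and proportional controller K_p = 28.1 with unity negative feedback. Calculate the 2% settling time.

T_s ≈ 1.4 s

From 1 + K_pG(s) = 0: s² + 5.7s + 132.1 = 0 ⇒ ω_n = 11.49, ζ = 0.248.
2% settling time T_s ≈ 4/(ζω_n) = 4/2.85 = 1.4 s.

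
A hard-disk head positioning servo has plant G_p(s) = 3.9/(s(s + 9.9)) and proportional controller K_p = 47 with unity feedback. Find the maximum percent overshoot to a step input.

The closed-loop denominator s² + 9.9s + 183.3 gives ω_n = √183.3 = 13.54 and ζ = 9.9/(2ω_n) = 0.3656.
%OS = 100·exp(−πζ/√(1−ζ²)) = 100·exp(−π·0.3656/√0.8663) = 29.1%.

29.1%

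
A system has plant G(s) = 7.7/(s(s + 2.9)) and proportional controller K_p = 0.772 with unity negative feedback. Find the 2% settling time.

T_s ≈ 2.76 s

From 1 + K_pG(s) = 0: s² + 2.9s + 5.944 = 0 ⇒ ω_n = 2.438, ζ = 0.5947.
2% settling time T_s ≈ 4/(ζω_n) = 4/1.45 = 2.76 s.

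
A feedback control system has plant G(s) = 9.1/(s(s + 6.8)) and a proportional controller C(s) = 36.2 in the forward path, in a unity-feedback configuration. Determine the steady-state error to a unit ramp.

0.0206

The loop has one pole at the origin (type 1). Velocity error constant K_v = lim_{s→0} s·C(s)G(s) = 36.2·9.1/6.8 = 48.44.
Steady-state error to a unit ramp: e_ss = 1/K_v = 0.0206.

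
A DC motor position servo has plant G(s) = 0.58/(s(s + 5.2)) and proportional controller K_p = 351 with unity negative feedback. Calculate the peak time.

T_p = 0.224 s

From 1 + K_pG(s) = 0: s² + 5.2s + 203.6 = 0 ⇒ ω_n = 14.27, ζ = 0.1822.
Damped frequency ω_d = ω_n√(1−ζ²) = 14.03 rad/s, so peak time T_p = π/ω_d = 0.224 s.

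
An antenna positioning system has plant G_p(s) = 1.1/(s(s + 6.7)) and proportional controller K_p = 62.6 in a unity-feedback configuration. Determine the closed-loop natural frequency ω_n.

ω_n = 8.3 rad/s

With unity feedback the closed-loop characteristic equation is s² + 6.7s + 62.6·1.1 = s² + 6.7s + 68.86 = 0.
So ω_n² = 68.86 ⇒ ω_n = 8.298 rad/s, and ζ = 6.7/(2ω_n) = 0.404.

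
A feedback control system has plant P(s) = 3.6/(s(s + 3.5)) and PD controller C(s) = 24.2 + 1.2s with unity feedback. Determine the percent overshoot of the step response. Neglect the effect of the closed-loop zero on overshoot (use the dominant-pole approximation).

23.5%

Forward path: (24.2 + 1.2s)·3.6/(s(s+3.5)). The closed-loop characteristic equation is s² + (3.5 + 3.6·1.2)s + 3.6·24.2 = 0.
That is s² + 7.82s + 87.12 = 0, so ω_n = 9.334 rad/s and ζ = 7.82/(2·9.334) = 0.4189.
%OS = 100·exp(−πζ/√(1−ζ²)) = 23.5%.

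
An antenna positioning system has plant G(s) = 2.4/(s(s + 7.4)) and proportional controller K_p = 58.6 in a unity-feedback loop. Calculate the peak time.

The closed-loop denominator s² + 7.4s + 140.6 gives ω_n = √140.6 = 11.86 and ζ = 7.4/(2ω_n) = 0.312.
Damped frequency ω_d = ω_n√(1−ζ²) = 11.27 rad/s, so peak time T_p = π/ω_d = 0.279 s.

T_p = 0.279 s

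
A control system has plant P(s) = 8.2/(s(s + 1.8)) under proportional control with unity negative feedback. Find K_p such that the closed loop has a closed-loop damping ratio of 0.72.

K_p = 0.191

Closed-loop characteristic equation: s² + 1.8s + K_p·8.2 = 0.
So ω_n = √(8.2K_p) and 2ζω_n = 1.8, giving ζ = 1.8/(2√(8.2K_p)).
Setting ζ = 0.72: √(8.2K_p) = 1.8/(2·0.72) = 1.25, so K_p = 1.562/8.2 = 0.191.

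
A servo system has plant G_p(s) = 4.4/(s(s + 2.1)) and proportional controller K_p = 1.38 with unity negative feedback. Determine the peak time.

T_p = 1.41 s

Closed-loop characteristic equation: s² + 2.1s + 6.072 = 0, so ω_n = 2.464 rad/s and ζ = 2.1/(2·2.464) = 0.4261.
Damped frequency ω_d = ω_n√(1−ζ²) = 2.229 rad/s, so peak time T_p = π/ω_d = 1.41 s.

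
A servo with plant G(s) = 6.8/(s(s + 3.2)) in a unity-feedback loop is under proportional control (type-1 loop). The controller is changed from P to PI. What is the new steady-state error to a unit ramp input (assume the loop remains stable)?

The integrator raises the loop to type 2, so K_v → ∞ and e_ss to a ramp is zero.

0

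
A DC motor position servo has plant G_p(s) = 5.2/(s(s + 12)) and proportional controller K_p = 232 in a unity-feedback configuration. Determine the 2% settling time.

From 1 + K_pG_p(s) = 0: s² + 12s + 1206 = 0 ⇒ ω_n = 34.73, ζ = 0.1727.
2% settling time T_s ≈ 4/(ζω_n) = 4/6 = 0.667 s.

T_s ≈ 0.667 s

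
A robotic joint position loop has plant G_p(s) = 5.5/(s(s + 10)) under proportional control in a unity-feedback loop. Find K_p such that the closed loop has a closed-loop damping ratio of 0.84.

K_p = 6.44

Closed-loop characteristic equation: s² + 10s + K_p·5.5 = 0.
So ω_n = √(5.5K_p) and 2ζω_n = 10, giving ζ = 10/(2√(5.5K_p)).
Setting ζ = 0.84: √(5.5K_p) = 10/(2·0.84) = 5.952, so K_p = 35.43/5.5 = 6.44.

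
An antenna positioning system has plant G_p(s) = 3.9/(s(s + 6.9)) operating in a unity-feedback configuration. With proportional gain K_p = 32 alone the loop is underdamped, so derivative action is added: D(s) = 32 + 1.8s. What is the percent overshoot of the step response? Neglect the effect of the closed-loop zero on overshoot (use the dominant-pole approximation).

Forward path: (32 + 1.8s)·3.9/(s(s+6.9)). The closed-loop characteristic equation is s² + (6.9 + 3.9·1.8)s + 3.9·32 = 0.
That is s² + 13.92s + 124.8 = 0, so ω_n = 11.17 rad/s and ζ = 13.92/(2·11.17) = 0.623.
%OS = 100·exp(−πζ/√(1−ζ²)) = 8.19%.

8.19%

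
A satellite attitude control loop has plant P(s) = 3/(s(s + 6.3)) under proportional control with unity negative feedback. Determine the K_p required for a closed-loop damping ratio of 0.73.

K_p = 6.21

Closed-loop characteristic equation: s² + 6.3s + K_p·3 = 0.
So ω_n = √(3K_p) and 2ζω_n = 6.3, giving ζ = 6.3/(2√(3K_p)).
Setting ζ = 0.73: √(3K_p) = 6.3/(2·0.73) = 4.315, so K_p = 18.62/3 = 6.21.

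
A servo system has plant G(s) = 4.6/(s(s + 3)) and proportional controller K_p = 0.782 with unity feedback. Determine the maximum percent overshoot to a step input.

Closed-loop characteristic equation: s² + 3s + 3.597 = 0, so ω_n = 1.897 rad/s and ζ = 3/(2·1.897) = 0.7909.
%OS = 100·exp(−πζ/√(1−ζ²)) = 100·exp(−π·0.7909/√0.3745) = 1.72%.

1.72%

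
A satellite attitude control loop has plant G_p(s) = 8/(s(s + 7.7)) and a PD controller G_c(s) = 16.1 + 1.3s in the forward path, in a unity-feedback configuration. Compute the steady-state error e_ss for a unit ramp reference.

The loop has one pole at the origin (type 1). Velocity error constant K_v = lim_{s→0} s·G_c(s)G_p(s) = 16.1·8/7.7 = 16.73.
Steady-state error to a unit ramp: e_ss = 1/K_v = 0.0598.

0.0598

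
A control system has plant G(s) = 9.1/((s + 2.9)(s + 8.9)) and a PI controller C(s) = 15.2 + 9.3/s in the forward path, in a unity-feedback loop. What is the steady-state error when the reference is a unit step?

0

The open loop C(s)G(s) has a pole at the origin (type 1), so the static position error constant is infinite and e_ss = 1/(1+∞) = 0.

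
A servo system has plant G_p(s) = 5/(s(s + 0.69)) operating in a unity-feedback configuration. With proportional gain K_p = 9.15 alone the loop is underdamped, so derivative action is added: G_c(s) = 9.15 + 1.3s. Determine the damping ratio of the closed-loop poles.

ζ = 0.532

Forward path: (9.15 + 1.3s)·5/(s(s+0.69)). The closed-loop characteristic equation is s² + (0.69 + 5·1.3)s + 5·9.15 = 0.
That is s² + 7.19s + 45.75 = 0, so ω_n = 6.764 rad/s and ζ = 7.19/(2·6.764) = 0.5315.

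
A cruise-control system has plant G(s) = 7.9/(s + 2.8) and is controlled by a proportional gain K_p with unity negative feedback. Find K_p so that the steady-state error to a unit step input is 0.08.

Steady-state error for a unit step on this type-0 loop is 1/(1 + K_p·G(0)).
G(0) = 2.821. Require 1/(1 + K_p·2.821) = 0.08, so 1 + 2.821·K_p = 12.5.
K_p = (12.5 − 1)/2.821 = 4.08.

K_p = 4.08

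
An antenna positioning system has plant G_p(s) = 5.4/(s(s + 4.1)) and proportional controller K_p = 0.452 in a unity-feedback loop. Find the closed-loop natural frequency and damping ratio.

ω_n = 1.56 rad/s, ζ = 1.31

1 + K_p·G_p(s) = 0 gives s² + 4.1s + 2.441 = 0.
So ω_n² = 2.441 ⇒ ω_n = 1.562 rad/s, and ζ = 4.1/(2ω_n) = 1.31.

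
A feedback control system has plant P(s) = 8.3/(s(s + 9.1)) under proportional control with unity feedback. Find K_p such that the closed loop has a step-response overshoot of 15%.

K_p = 9.33

From %OS = 100·exp(−πζ/√(1−ζ²)) = 15%, ζ = −ln(0.15)/√(π²+ln²(0.15)) = 0.5169.
Characteristic equation s² + 9.1s + 8.3K_p = 0 gives ζ = 9.1/(2√(8.3K_p)).
Setting ζ = 0.5169: √(8.3K_p) = 9.1/(2·0.5169) = 8.802, so K_p = 77.47/8.3 = 9.33.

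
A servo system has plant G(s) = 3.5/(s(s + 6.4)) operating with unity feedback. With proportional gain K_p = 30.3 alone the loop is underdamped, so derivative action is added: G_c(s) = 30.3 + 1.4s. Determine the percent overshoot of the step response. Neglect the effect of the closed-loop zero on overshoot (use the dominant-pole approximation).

Forward path: (30.3 + 1.4s)·3.5/(s(s+6.4)). The closed-loop characteristic equation is s² + (6.4 + 3.5·1.4)s + 3.5·30.3 = 0.
That is s² + 11.3s + 106 = 0, so ω_n = 10.3 rad/s and ζ = 11.3/(2·10.3) = 0.5486.
%OS = 100·exp(−πζ/√(1−ζ²)) = 12.7%.

12.7%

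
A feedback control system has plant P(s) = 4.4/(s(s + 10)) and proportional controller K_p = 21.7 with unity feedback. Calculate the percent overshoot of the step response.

From 1 + K_pP(s) = 0: s² + 10s + 95.48 = 0 ⇒ ω_n = 9.771, ζ = 0.5117.
%OS = 100·exp(−πζ/√(1−ζ²)) = 100·exp(−π·0.5117/√0.7382) = 15.4%.

15.4%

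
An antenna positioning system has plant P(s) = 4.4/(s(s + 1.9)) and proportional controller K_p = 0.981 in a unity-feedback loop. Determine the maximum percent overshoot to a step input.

Closed-loop characteristic equation: s² + 1.9s + 4.316 = 0, so ω_n = 2.078 rad/s and ζ = 1.9/(2·2.078) = 0.4573.
%OS = 100·exp(−πζ/√(1−ζ²)) = 100·exp(−π·0.4573/√0.7909) = 19.9%.

19.9%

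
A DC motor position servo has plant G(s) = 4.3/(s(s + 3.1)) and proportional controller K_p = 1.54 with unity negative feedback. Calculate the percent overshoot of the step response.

Closed-loop characteristic equation: s² + 3.1s + 6.622 = 0, so ω_n = 2.573 rad/s and ζ = 3.1/(2·2.573) = 0.6023.
%OS = 100·exp(−πζ/√(1−ζ²)) = 100·exp(−π·0.6023/√0.6372) = 9.34%.

9.34%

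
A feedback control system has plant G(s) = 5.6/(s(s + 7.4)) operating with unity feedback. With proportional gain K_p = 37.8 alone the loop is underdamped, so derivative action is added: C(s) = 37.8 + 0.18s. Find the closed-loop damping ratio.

Forward path: (37.8 + 0.18s)·5.6/(s(s+7.4)). The closed-loop characteristic equation is s² + (7.4 + 5.6·0.18)s + 5.6·37.8 = 0.
That is s² + 8.408s + 211.7 = 0, so ω_n = 14.55 rad/s and ζ = 8.408/(2·14.55) = 0.289.

ζ = 0.289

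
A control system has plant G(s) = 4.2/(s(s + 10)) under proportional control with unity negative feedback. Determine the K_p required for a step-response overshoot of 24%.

From %OS = 100·exp(−πζ/√(1−ζ²)) = 24%, ζ = −ln(0.24)/√(π²+ln²(0.24)) = 0.4136.
Characteristic equation s² + 10s + 4.2K_p = 0 gives ζ = 10/(2√(4.2K_p)).
Setting ζ = 0.4136: √(4.2K_p) = 10/(2·0.4136) = 12.09, so K_p = 146.1/4.2 = 34.8.

K_p = 34.8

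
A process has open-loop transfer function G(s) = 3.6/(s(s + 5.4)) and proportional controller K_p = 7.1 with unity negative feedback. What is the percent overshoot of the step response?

Closed-loop characteristic equation: s² + 5.4s + 25.56 = 0, so ω_n = 5.056 rad/s and ζ = 5.4/(2·5.056) = 0.5341.
%OS = 100·exp(−πζ/√(1−ζ²)) = 100·exp(−π·0.5341/√0.7148) = 13.7%.

13.7%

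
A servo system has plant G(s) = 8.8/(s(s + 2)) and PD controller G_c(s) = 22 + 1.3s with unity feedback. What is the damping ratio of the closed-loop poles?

ζ = 0.483

Forward path: (22 + 1.3s)·8.8/(s(s+2)). The closed-loop characteristic equation is s² + (2 + 8.8·1.3)s + 8.8·22 = 0.
That is s² + 13.44s + 193.6 = 0, so ω_n = 13.91 rad/s and ζ = 13.44/(2·13.91) = 0.483.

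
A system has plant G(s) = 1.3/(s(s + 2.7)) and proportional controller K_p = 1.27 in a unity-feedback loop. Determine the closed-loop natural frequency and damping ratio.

1 + K_p·G(s) = 0 gives s² + 2.7s + 1.651 = 0.
Matching s² + 2ζω_n s + ω_n²: ω_n = √1.651 = 1.285 rad/s and 2ζω_n = 2.7, so ζ = 2.7/(2·1.285) = 1.05.

ω_n = 1.28 rad/s, ζ = 1.05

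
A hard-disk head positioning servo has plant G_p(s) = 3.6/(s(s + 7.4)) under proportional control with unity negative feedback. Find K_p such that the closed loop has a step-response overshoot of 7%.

K_p = 9.11

From %OS = 100·exp(−πζ/√(1−ζ²)) = 7%, ζ = −ln(0.07)/√(π²+ln²(0.07)) = 0.6461.
Characteristic equation s² + 7.4s + 3.6K_p = 0 gives ζ = 7.4/(2√(3.6K_p)).
Setting ζ = 0.6461: √(3.6K_p) = 7.4/(2·0.6461) = 5.727, so K_p = 32.8/3.6 = 9.11.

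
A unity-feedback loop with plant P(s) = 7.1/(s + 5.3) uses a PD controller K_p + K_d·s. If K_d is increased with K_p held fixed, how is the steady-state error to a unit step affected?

unchanged

K_d affects only the transient (the s-coefficient); the DC loop gain, and hence e_ss, depends only on K_p.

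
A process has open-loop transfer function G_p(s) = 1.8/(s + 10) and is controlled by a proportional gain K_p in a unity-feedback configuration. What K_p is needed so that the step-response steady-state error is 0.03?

K_p = 180

The loop is type 0, so e_ss(step) = 1/(1 + K_pos) with K_pos = K_p·G_p(0).
G_p(0) = 0.18. Require 1/(1 + K_p·0.18) = 0.03, so 1 + 0.18·K_p = 33.33.
K_p = (33.33 − 1)/0.18 = 180.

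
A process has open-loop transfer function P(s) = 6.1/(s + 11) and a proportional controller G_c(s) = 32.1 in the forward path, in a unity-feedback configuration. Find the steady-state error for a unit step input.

0.0532

The loop is type 0. Static position error constant K_pos = G_c(0)·P(0) = 32.1·0.5545 = 17.8.
Steady-state error to a unit step: e_ss = 1/(1+K_pos) = 1/18.8 = 0.0532.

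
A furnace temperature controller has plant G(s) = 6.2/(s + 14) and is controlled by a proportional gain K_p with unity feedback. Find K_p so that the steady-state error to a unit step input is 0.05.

The loop is type 0, so e_ss(step) = 1/(1 + K_pos) with K_pos = K_p·G(0).
G(0) = 0.4429. Require 1/(1 + K_p·0.4429) = 0.05, so 1 + 0.4429·K_p = 20.
K_p = (20 − 1)/0.4429 = 42.9.

K_p = 42.9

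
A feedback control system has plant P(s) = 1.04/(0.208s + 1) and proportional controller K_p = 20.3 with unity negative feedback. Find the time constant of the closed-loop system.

Closed loop: T(s) = K_p·P/(1+K_p·P) = 21.11/(0.208s + 1 + 21.11), with pole at s = −(1 + 21.11)/0.208 = −106.3.
Closed-loop time constant τ = 1/106.3 = 0.00941 s.

τ = 0.00941 s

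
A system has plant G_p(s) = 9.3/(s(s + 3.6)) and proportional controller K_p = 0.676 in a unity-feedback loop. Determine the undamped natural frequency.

ω_n = 2.51 rad/s

With unity feedback the closed-loop characteristic equation is s² + 3.6s + 0.676·9.3 = s² + 3.6s + 6.287 = 0.
So ω_n² = 6.287 ⇒ ω_n = 2.507 rad/s, and ζ = 3.6/(2ω_n) = 0.718.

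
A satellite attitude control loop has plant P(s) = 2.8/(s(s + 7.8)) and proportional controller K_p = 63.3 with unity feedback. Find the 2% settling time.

Closed-loop characteristic equation: s² + 7.8s + 177.2 = 0, so ω_n = 13.31 rad/s and ζ = 7.8/(2·13.31) = 0.2929.
2% settling time T_s ≈ 4/(ζω_n) = 4/3.9 = 1.03 s.

T_s ≈ 1.03 s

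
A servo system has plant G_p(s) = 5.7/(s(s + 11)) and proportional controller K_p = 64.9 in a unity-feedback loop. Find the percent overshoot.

Closed-loop characteristic equation: s² + 11s + 369.9 = 0, so ω_n = 19.23 rad/s and ζ = 11/(2·19.23) = 0.286.
%OS = 100·exp(−πζ/√(1−ζ²)) = 100·exp(−π·0.286/√0.9182) = 39.2%.

39.2%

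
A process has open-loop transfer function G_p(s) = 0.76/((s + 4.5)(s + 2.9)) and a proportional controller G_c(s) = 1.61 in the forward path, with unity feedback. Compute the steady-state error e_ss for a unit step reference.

0.914

The loop is type 0. Static position error constant K_pos = G_c(0)·G_p(0) = 1.61·0.05824 = 0.09376.
Steady-state error to a unit step: e_ss = 1/(1+K_pos) = 1/1.094 = 0.914.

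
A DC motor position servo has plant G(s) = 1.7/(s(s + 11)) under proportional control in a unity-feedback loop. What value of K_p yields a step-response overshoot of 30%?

From %OS = 100·exp(−πζ/√(1−ζ²)) = 30%, ζ = −ln(0.3)/√(π²+ln²(0.3)) = 0.3579.
Characteristic equation s² + 11s + 1.7K_p = 0 gives ζ = 11/(2√(1.7K_p)).
Setting ζ = 0.3579: √(1.7K_p) = 11/(2·0.3579) = 15.37, so K_p = 236.2/1.7 = 139.

K_p = 139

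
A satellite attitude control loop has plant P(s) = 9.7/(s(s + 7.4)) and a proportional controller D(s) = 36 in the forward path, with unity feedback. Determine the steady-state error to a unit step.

The open loop D(s)P(s) has a pole at the origin (type 1), so the static position error constant is infinite and e_ss = 1/(1+∞) = 0.

0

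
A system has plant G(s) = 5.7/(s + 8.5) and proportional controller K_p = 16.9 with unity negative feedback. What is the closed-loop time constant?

τ = 0.00954 s

Closed-loop transfer function: T(s) = K_p·G(s)/(1 + K_p·G(s)) = 96.33/(s + 8.5 + 96.33) = 96.33/(s + 104.8).
Time constant τ = 1/104.8 = 0.00954 s.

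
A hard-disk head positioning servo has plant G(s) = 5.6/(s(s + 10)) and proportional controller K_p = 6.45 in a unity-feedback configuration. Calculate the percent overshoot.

0.9%

The closed-loop denominator s² + 10s + 36.12 gives ω_n = √36.12 = 6.01 and ζ = 10/(2ω_n) = 0.8319.
%OS = 100·exp(−πζ/√(1−ζ²)) = 100·exp(−π·0.8319/√0.3079) = 0.9%.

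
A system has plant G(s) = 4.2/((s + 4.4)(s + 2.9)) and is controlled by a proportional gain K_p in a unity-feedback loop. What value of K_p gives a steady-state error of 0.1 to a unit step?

K_p = 27.3

The loop is type 0, so e_ss(step) = 1/(1 + K_pos) with K_pos = K_p·G(0).
G(0) = 0.3292. Require 1/(1 + K_p·0.3292) = 0.1, so 1 + 0.3292·K_p = 10.
K_p = (10 − 1)/0.3292 = 27.3.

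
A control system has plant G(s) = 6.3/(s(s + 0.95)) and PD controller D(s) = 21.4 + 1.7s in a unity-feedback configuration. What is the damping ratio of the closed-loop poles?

Forward path: (21.4 + 1.7s)·6.3/(s(s+0.95)). The closed-loop characteristic equation is s² + (0.95 + 6.3·1.7)s + 6.3·21.4 = 0.
That is s² + 11.66s + 134.8 = 0, so ω_n = 11.61 rad/s and ζ = 11.66/(2·11.61) = 0.5021.

ζ = 0.502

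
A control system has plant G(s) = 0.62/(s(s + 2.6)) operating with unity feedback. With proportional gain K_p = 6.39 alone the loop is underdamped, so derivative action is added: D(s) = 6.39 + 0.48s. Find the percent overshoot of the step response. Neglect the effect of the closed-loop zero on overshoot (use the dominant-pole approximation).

Forward path: (6.39 + 0.48s)·0.62/(s(s+2.6)). The closed-loop characteristic equation is s² + (2.6 + 0.62·0.48)s + 0.62·6.39 = 0.
That is s² + 2.898s + 3.962 = 0, so ω_n = 1.99 rad/s and ζ = 2.898/(2·1.99) = 0.7279.
%OS = 100·exp(−πζ/√(1−ζ²)) = 3.56%.

3.56%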